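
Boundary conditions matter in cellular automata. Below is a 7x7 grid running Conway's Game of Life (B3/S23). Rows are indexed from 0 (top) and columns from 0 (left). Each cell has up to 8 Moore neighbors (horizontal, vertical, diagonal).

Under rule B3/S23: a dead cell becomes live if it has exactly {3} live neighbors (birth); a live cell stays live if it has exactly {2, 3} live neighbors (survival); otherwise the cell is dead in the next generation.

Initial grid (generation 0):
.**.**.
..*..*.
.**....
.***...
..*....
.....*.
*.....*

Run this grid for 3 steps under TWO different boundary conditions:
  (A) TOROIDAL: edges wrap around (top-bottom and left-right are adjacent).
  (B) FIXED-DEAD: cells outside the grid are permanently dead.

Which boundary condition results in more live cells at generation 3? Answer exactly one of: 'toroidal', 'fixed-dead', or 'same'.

Under TOROIDAL boundary, generation 3:
.***.*.
.***.*.
..****.
..***..
..**...
..**.*.
...***.
Population = 23

Under FIXED-DEAD boundary, generation 3:
..***..
..*..*.
...**..
..***..
..**...
..**...
.......
Population = 14

Comparison: toroidal=23, fixed-dead=14 -> toroidal

Answer: toroidal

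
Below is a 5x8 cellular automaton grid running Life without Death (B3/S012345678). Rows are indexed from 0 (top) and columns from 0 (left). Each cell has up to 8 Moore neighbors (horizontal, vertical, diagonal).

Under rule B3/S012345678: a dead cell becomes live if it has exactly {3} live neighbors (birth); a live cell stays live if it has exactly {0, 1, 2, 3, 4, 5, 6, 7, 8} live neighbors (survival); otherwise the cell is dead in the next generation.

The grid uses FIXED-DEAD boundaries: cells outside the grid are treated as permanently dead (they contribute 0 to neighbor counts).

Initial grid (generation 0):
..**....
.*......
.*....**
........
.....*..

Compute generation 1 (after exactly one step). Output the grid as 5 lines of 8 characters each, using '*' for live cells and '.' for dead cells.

Answer: ..**....
.*......
.*....**
......*.
.....*..

Derivation:
Simulating step by step:
Generation 0 (given above): 7 live cells
Generation 1: 8 live cells
(generation 1 grid is the final answer)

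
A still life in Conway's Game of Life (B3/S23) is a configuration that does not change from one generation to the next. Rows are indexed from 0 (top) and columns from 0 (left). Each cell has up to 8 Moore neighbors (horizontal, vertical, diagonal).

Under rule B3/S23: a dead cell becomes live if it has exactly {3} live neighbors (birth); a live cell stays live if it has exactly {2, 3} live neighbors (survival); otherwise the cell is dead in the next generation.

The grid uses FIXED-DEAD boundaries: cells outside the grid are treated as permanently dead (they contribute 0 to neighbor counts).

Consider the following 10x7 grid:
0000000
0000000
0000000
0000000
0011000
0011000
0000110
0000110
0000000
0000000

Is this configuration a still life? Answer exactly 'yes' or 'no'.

Compute generation 1 and compare to generation 0 (given above):
Generation 1:
0000000
0000000
0000000
0000000
0011000
0010000
0000010
0000110
0000000
0000000
Cell (5,3) differs: gen0=1 vs gen1=0 -> NOT a still life.

Answer: no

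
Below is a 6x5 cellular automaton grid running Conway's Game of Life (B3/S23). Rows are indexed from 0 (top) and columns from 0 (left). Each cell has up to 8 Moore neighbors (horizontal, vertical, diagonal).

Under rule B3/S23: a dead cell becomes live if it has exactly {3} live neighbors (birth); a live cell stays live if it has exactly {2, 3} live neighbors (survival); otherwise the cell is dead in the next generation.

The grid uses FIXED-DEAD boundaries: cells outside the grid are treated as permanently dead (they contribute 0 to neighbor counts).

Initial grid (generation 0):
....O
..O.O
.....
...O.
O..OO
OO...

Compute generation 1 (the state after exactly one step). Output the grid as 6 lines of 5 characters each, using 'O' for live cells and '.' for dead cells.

Answer: ...O.
...O.
...O.
...OO
OOOOO
OO...

Derivation:
Simulating step by step:
Generation 0 (given above): 9 live cells
Generation 1: 12 live cells
(generation 1 grid is the final answer)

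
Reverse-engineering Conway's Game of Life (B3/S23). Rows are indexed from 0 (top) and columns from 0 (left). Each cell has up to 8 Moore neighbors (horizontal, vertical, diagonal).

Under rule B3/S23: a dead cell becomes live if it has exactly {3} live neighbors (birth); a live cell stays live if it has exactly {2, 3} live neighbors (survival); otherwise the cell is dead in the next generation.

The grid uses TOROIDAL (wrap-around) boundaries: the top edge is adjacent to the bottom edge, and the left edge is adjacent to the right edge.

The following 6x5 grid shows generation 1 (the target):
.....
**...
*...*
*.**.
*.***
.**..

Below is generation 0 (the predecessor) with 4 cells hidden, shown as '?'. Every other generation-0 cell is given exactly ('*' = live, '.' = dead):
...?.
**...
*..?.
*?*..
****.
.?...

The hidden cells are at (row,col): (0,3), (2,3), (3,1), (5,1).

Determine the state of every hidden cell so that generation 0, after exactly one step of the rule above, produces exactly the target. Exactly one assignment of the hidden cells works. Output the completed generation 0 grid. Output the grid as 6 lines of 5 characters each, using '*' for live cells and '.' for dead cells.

Hidden generation-0 cells (in order): (0,3), (2,3), (3,1), (5,1).
A hidden cell only influences target cells in its own 3x3 neighborhood. Try each of the 2^4 = 16 assignments, step the completed generation 0 forward once under B3/S23, and compare with the target:
  (0,3)=. (2,3)=. (3,1)=. (5,1)=. -> step reproduces the target at every cell -> ACCEPT
  (0,3)=. (2,3)=. (3,1)=. (5,1)=* -> step gives (0,0)='*' but target has '.' -> reject
  (0,3)=. (2,3)=. (3,1)=* (5,1)=. -> step gives (2,0)='.' but target has '*' -> reject
  (0,3)=. (2,3)=. (3,1)=* (5,1)=* -> step gives (0,0)='*' but target has '.' -> reject
  (0,3)=. (2,3)=* (3,1)=. (5,1)=. -> step gives (1,4)='*' but target has '.' -> reject
  (0,3)=. (2,3)=* (3,1)=. (5,1)=* -> step gives (0,0)='*' but target has '.' -> reject
  (0,3)=. (2,3)=* (3,1)=* (5,1)=. -> step gives (1,4)='*' but target has '.' -> reject
  (0,3)=. (2,3)=* (3,1)=* (5,1)=* -> step gives (0,0)='*' but target has '.' -> reject
  (0,3)=* (2,3)=. (3,1)=. (5,1)=. -> step gives (1,4)='*' but target has '.' -> reject
  (0,3)=* (2,3)=. (3,1)=. (5,1)=* -> step gives (0,0)='*' but target has '.' -> reject
  (0,3)=* (2,3)=. (3,1)=* (5,1)=. -> step gives (1,4)='*' but target has '.' -> reject
  (0,3)=* (2,3)=. (3,1)=* (5,1)=* -> step gives (0,0)='*' but target has '.' -> reject
  (0,3)=* (2,3)=* (3,1)=. (5,1)=. -> step gives (1,2)='*' but target has '.' -> reject
  (0,3)=* (2,3)=* (3,1)=. (5,1)=* -> step gives (0,0)='*' but target has '.' -> reject
  (0,3)=* (2,3)=* (3,1)=* (5,1)=. -> step gives (1,2)='*' but target has '.' -> reject
  (0,3)=* (2,3)=* (3,1)=* (5,1)=* -> step gives (0,0)='*' but target has '.' -> reject
Unique solution: (0,3)=dead, (2,3)=dead, (3,1)=dead, (5,1)=dead.
Check: live-neighbor counts of every cell in the completed generation 0:
22101
22102
35213
36334
24323
23322
Applying B3/S23 to generation 0 with these counts gives:
.....
**...
*...*
*.**.
*.***
.**..
which matches the target exactly.

Answer: .....
**...
*....
*.*..
****.
.....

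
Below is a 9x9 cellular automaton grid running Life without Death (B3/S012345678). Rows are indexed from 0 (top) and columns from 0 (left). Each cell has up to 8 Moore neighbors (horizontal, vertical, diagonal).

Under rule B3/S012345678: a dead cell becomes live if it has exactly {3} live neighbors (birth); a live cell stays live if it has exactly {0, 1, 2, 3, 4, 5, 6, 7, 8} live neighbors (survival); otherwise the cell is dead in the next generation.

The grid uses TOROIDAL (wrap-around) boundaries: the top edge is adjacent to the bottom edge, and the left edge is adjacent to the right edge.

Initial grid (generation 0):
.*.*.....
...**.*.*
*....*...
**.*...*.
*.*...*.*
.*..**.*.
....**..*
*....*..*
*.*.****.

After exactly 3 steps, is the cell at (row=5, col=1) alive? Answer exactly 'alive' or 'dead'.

Answer: alive

Derivation:
Simulating step by step:
Generation 0 (given above): 32 live cells
Generation 1: 52 live cells
**.*....*
*.*****.*
****.***.
****..**.
*.*****.*
.*.***.*.
....**.**
**.*.*..*
*.******.
Generation 2: 53 live cells
**.*....*
*.*****.*
****.***.
****..**.
*.*****.*
.*.***.*.
.*..**.**
**.*.*..*
*.******.
Generation 3: 53 live cells
**.*....*
*.*****.*
****.***.
****..**.
*.*****.*
.*.***.*.
.*..**.**
**.*.*..*
*.******.

Cell (5,1) at generation 3: 1 -> alive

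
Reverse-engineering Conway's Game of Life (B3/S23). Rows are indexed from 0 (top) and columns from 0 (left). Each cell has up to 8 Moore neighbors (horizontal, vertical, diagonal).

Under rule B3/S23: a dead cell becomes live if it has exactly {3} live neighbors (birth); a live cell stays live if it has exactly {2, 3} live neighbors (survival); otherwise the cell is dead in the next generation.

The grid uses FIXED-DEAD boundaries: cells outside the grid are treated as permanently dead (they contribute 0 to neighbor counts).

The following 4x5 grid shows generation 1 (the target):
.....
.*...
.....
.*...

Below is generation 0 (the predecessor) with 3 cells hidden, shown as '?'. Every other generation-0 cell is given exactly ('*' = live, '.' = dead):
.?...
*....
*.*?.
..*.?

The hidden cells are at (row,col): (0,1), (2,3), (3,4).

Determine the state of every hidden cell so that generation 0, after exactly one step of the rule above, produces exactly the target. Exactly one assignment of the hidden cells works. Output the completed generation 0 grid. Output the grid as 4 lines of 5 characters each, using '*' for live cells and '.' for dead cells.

Hidden generation-0 cells (in order): (0,1), (2,3), (3,4).
A hidden cell only influences target cells in its own 3x3 neighborhood. Try each of the 2^3 = 8 assignments, step the completed generation 0 forward once under B3/S23, and compare with the target:
  (0,1)=. (2,3)=. (3,4)=. -> step reproduces the target at every cell -> ACCEPT
  (0,1)=. (2,3)=. (3,4)=* -> step gives (2,3)='*' but target has '.' -> reject
  (0,1)=. (2,3)=* (3,4)=. -> step gives (2,2)='*' but target has '.' -> reject
  (0,1)=. (2,3)=* (3,4)=* -> step gives (2,2)='*' but target has '.' -> reject
  (0,1)=* (2,3)=. (3,4)=. -> step gives (1,0)='*' but target has '.' -> reject
  (0,1)=* (2,3)=. (3,4)=* -> step gives (1,0)='*' but target has '.' -> reject
  (0,1)=* (2,3)=* (3,4)=. -> step gives (1,0)='*' but target has '.' -> reject
  (0,1)=* (2,3)=* (3,4)=* -> step gives (1,0)='*' but target has '.' -> reject
Unique solution: (0,1)=dead, (2,3)=dead, (3,4)=dead.
Check: live-neighbor counts of every cell in the completed generation 0:
11000
13110
14120
13120
Applying B3/S23 to generation 0 with these counts gives:
.....
.*...
.....
.*...
which matches the target exactly.

Answer: .....
*....
*.*..
..*..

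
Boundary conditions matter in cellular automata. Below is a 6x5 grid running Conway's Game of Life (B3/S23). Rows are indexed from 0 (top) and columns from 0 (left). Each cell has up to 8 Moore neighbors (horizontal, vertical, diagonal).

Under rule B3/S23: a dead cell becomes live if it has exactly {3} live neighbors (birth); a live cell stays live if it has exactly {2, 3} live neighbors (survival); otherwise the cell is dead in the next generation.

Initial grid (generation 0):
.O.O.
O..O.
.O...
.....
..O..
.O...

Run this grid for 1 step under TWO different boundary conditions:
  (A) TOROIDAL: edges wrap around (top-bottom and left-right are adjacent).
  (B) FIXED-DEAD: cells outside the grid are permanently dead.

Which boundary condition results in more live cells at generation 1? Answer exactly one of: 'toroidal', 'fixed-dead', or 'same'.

Answer: toroidal

Derivation:
Under TOROIDAL boundary, generation 1:
OO..O
OO..O
.....
.....
.....
.O...
Population = 7

Under FIXED-DEAD boundary, generation 1:
..O..
OO...
.....
.....
.....
.....
Population = 3

Comparison: toroidal=7, fixed-dead=3 -> toroidal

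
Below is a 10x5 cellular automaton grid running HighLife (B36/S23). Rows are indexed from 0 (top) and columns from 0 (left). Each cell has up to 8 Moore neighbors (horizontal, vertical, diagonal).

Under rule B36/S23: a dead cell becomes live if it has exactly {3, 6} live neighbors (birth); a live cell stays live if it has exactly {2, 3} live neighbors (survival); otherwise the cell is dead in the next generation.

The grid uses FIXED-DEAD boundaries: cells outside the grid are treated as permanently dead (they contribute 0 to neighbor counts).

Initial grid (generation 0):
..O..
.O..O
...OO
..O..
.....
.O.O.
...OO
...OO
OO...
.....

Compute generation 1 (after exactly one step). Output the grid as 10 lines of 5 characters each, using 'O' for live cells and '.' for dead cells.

Simulating step by step:
Generation 0 (given above): 14 live cells
Generation 1: 13 live cells
(generation 1 grid is the final answer)

Answer: .....
..O.O
..OOO
...O.
..O..
..OOO
.....
..OOO
.....
.....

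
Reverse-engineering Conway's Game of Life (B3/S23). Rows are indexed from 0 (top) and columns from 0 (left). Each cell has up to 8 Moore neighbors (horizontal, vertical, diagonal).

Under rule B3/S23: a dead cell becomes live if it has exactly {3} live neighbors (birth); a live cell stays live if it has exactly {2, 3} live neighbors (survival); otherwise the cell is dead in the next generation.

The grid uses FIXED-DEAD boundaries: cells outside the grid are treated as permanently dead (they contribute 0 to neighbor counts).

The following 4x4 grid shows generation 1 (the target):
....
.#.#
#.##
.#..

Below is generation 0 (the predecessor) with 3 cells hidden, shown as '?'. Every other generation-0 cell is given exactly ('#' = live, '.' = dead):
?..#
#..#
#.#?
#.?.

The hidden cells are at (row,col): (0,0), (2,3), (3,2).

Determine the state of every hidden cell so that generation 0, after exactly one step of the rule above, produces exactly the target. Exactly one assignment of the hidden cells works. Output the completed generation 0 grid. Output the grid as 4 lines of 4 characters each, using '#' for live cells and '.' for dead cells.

Hidden generation-0 cells (in order): (0,0), (2,3), (3,2).
A hidden cell only influences target cells in its own 3x3 neighborhood. Try each of the 2^3 = 8 assignments, step the completed generation 0 forward once under B3/S23, and compare with the target:
  (0,0)=. (2,3)=. (3,2)=. -> step gives (1,2)='#' but target has '.' -> reject
  (0,0)=. (2,3)=. (3,2)=# -> step gives (1,2)='#' but target has '.' -> reject
  (0,0)=. (2,3)=# (3,2)=. -> step reproduces the target at every cell -> ACCEPT
  (0,0)=. (2,3)=# (3,2)=# -> step gives (3,1)='.' but target has '#' -> reject
  (0,0)=# (2,3)=. (3,2)=. -> step gives (1,0)='#' but target has '.' -> reject
  (0,0)=# (2,3)=. (3,2)=# -> step gives (1,0)='#' but target has '.' -> reject
  (0,0)=# (2,3)=# (3,2)=. -> step gives (1,0)='#' but target has '.' -> reject
  (0,0)=# (2,3)=# (3,2)=# -> step gives (1,0)='#' but target has '.' -> reject
Unique solution: (0,0)=dead, (2,3)=live, (3,2)=dead.
Check: live-neighbor counts of every cell in the completed generation 0:
1121
1343
2422
1322
Applying B3/S23 to generation 0 with these counts gives:
....
.#.#
#.##
.#..
which matches the target exactly.

Answer: ...#
#..#
#.##
#...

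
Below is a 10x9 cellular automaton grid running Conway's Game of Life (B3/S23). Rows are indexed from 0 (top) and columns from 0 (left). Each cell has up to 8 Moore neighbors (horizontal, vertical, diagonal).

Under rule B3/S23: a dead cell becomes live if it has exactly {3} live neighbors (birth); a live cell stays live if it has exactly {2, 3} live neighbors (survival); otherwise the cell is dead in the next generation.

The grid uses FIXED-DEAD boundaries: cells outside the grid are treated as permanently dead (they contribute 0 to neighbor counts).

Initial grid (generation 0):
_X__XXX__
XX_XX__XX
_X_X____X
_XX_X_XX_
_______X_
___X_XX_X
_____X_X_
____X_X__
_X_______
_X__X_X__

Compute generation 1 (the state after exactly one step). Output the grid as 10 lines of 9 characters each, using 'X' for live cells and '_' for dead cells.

Simulating step by step:
Generation 0 (given above): 31 live cells
Generation 1: 33 live cells
(generation 1 grid is the final answer)

Answer: XXXXXXXX_
XX_X__XXX
_____XX_X
_XXX__XXX
__XXX___X
____XX__X
_______X_
_____XX__
_________
_________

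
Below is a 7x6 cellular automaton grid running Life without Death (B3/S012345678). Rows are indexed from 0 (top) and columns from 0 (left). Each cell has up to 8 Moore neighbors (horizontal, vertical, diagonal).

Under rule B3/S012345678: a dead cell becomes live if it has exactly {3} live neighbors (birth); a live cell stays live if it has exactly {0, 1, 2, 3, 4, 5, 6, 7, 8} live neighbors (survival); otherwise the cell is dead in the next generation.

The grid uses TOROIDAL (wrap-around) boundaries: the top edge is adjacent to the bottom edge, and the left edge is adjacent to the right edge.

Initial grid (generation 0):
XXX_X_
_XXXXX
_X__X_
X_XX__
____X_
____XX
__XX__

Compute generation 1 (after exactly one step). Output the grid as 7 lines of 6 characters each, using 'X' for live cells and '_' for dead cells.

Simulating step by step:
Generation 0 (given above): 19 live cells
Generation 1: 23 live cells
(generation 1 grid is the final answer)

Answer: XXX_X_
_XXXXX
_X__X_
XXXXXX
____X_
____XX
X_XX__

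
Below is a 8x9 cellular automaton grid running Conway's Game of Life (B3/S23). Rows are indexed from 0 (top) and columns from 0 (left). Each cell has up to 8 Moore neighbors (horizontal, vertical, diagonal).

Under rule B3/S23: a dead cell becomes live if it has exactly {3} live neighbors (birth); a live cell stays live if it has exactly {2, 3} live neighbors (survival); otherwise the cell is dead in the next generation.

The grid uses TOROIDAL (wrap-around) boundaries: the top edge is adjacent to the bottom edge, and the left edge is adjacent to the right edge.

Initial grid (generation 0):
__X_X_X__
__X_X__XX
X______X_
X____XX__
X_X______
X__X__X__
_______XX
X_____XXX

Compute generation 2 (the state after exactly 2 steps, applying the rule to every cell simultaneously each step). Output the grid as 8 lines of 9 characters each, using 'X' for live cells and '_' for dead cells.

Simulating step by step:
Generation 0 (given above): 23 live cells
Generation 1: 24 live cells
XX____X__
_X___XXXX
XX___X_X_
X_____X__
X____XX_X
XX_____X_
_________
X____XX__
Generation 2: 19 live cells
(generation 2 grid is the final answer)

Answer: _X_______
__X__X___
_X___X___
_________
_____XX__
XX____XX_
XX____X_X
XX___XX__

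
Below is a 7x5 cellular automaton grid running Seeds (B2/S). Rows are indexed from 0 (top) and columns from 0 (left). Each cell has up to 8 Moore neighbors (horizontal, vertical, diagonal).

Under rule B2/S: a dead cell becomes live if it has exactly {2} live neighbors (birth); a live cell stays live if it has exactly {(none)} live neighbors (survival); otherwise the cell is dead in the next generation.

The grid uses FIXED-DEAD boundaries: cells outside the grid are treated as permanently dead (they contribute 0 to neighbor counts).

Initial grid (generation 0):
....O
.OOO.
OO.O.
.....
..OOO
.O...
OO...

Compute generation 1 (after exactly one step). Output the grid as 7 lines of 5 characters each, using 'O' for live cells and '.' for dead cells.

Simulating step by step:
Generation 0 (given above): 13 live cells
Generation 1: 6 live cells
(generation 1 grid is the final answer)

Answer: .O...
.....
....O
O....
.O...
....O
..O..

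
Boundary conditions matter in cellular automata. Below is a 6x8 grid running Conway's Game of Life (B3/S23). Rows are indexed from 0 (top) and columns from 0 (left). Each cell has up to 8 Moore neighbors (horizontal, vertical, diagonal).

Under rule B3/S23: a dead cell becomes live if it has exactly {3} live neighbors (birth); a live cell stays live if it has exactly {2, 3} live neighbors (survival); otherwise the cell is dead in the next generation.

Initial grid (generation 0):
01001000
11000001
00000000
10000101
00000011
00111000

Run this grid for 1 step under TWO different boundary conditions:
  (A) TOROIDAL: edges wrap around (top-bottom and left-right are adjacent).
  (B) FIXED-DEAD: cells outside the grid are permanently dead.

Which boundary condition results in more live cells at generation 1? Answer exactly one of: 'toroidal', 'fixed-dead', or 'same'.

Under TOROIDAL boundary, generation 1:
01001000
11000000
01000010
10000001
10011111
00111100
Population = 18

Under FIXED-DEAD boundary, generation 1:
11000000
11000000
11000010
00000001
00011111
00010000
Population = 14

Comparison: toroidal=18, fixed-dead=14 -> toroidal

Answer: toroidal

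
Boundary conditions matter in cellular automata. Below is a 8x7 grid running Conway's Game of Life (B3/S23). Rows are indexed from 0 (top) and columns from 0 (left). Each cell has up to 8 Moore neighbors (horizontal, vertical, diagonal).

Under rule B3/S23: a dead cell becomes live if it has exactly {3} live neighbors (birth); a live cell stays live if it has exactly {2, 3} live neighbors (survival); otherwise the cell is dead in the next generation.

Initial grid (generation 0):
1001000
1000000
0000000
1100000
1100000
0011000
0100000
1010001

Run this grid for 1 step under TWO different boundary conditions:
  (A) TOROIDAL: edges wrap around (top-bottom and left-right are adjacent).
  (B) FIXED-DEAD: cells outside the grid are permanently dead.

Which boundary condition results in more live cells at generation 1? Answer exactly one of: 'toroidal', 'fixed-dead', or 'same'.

Answer: toroidal

Derivation:
Under TOROIDAL boundary, generation 1:
1000000
0000000
1100000
1100000
1000000
1010000
1101000
1010001
Population = 14

Under FIXED-DEAD boundary, generation 1:
0000000
0000000
1100000
1100000
1000000
1010000
0101000
0100000
Population = 10

Comparison: toroidal=14, fixed-dead=10 -> toroidal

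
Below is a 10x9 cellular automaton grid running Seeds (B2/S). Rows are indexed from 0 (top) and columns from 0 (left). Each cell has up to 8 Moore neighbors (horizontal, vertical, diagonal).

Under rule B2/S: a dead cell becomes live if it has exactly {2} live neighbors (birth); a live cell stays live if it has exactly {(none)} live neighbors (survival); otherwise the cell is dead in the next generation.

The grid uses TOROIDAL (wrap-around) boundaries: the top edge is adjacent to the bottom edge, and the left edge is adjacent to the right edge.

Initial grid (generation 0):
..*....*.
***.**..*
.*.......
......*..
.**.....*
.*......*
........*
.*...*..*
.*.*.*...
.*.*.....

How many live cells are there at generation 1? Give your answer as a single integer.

Simulating step by step:
Generation 0 (given above): 24 live cells
Generation 1: 17 live cells
.....**..
......**.
...**.***
.......*.
.........
.........
.**......
......**.
......*..
*.....*..
Population at generation 1: 17

Answer: 17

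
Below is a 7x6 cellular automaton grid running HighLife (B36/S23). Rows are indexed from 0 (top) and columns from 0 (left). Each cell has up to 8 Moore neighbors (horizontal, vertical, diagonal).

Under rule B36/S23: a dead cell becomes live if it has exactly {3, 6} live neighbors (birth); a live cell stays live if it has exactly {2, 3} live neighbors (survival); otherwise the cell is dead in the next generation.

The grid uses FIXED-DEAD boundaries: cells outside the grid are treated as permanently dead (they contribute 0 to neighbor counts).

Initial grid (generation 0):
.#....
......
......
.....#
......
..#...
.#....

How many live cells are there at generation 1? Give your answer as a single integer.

Simulating step by step:
Generation 0 (given above): 4 live cells
Generation 1: 0 live cells
......
......
......
......
......
......
......
Population at generation 1: 0

Answer: 0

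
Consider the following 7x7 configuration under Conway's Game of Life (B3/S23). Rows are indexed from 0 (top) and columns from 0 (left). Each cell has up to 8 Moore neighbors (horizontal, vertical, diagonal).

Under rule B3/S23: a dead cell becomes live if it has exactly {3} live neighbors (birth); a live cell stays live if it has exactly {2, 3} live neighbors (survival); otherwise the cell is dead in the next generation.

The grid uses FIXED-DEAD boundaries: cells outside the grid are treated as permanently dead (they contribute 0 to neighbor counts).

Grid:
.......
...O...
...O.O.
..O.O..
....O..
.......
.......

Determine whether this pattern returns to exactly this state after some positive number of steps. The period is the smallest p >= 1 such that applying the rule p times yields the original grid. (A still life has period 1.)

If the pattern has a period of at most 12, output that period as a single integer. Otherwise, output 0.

Answer: 2

Derivation:
Simulating and comparing each generation to the original:
Gen 0 (original, given above): 6 live cells
Gen 1: 6 live cells, differs from original
Gen 2: 6 live cells, MATCHES original -> period = 2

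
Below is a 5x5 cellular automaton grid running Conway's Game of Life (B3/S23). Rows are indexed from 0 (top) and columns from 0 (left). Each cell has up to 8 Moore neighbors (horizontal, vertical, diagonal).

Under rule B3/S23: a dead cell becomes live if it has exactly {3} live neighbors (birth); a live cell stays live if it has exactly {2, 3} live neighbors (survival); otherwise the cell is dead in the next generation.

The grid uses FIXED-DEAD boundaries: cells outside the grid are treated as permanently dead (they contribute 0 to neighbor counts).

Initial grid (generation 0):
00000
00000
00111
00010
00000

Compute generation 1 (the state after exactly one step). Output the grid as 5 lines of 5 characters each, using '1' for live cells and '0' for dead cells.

Answer: 00000
00010
00111
00111
00000

Derivation:
Simulating step by step:
Generation 0 (given above): 4 live cells
Generation 1: 7 live cells
(generation 1 grid is the final answer)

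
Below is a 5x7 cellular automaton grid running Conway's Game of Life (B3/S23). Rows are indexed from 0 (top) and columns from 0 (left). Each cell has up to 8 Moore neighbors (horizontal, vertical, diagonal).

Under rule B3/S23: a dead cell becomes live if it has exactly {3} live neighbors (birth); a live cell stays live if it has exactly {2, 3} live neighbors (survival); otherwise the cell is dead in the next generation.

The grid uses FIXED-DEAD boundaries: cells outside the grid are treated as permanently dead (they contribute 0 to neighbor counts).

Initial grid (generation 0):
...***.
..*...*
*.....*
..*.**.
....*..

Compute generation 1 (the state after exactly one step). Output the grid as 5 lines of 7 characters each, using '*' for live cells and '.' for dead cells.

Answer: ...***.
...**.*
.*.*..*
...***.
...***.

Derivation:
Simulating step by step:
Generation 0 (given above): 11 live cells
Generation 1: 15 live cells
(generation 1 grid is the final answer)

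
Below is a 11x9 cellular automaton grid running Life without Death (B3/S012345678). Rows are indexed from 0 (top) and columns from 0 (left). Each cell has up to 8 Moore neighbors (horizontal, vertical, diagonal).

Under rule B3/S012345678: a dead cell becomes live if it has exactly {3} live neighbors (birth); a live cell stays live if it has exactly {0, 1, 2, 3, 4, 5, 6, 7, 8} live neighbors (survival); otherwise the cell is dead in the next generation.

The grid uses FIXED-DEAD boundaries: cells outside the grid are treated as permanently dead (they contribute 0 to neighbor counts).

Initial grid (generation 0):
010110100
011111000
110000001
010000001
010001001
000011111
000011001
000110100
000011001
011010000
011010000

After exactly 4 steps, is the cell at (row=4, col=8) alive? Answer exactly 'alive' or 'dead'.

Answer: alive

Derivation:
Simulating step by step:
Generation 0 (given above): 37 live cells
Generation 1: 44 live cells
010110100
011111000
110110001
011000011
010011001
000011111
000011001
000110110
001011001
011010000
011010000
Generation 2: 54 live cells
010110100
011111000
110111011
011001011
011111001
000111111
000011001
000110111
011011111
011010000
011010000
Generation 3: 59 live cells
010110100
011111010
110111011
011001011
011111001
000111111
000011001
001110111
011011111
111010110
011010000
Generation 4: 66 live cells
010110100
011111011
110111011
011001011
011111001
000111111
001011001
011110111
111011111
111010111
111011000

Cell (4,8) at generation 4: 1 -> alive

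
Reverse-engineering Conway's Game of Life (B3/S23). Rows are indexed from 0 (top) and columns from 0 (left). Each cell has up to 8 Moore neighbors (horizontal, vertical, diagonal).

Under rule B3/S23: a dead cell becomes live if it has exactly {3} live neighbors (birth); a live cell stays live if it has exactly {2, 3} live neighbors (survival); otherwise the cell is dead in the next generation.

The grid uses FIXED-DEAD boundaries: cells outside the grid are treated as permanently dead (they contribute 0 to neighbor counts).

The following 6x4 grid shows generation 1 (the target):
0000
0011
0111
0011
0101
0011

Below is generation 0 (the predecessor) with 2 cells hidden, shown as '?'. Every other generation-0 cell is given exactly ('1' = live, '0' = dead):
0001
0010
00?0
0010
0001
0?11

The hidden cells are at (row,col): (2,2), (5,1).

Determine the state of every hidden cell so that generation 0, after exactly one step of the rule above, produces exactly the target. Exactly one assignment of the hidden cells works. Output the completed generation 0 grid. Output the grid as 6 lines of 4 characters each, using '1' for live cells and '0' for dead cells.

Answer: 0001
0010
0010
0010
0001
0111

Derivation:
Hidden generation-0 cells (in order): (2,2), (5,1).
A hidden cell only influences target cells in its own 3x3 neighborhood. Try each of the 2^2 = 4 assignments, step the completed generation 0 forward once under B3/S23, and compare with the target:
  (2,2)=0 (5,1)=0 -> step gives (1,2)='0' but target has '1' -> reject
  (2,2)=0 (5,1)=1 -> step gives (1,2)='0' but target has '1' -> reject
  (2,2)=1 (5,1)=0 -> step gives (4,1)='0' but target has '1' -> reject
  (2,2)=1 (5,1)=1 -> step reproduces the target at every cell -> ACCEPT
Unique solution: (2,2)=live, (5,1)=live.
Check: live-neighbor counts of every cell in the completed generation 0:
0121
0223
0323
0223
1353
1132
Applying B3/S23 to generation 0 with these counts gives:
0000
0011
0111
0011
0101
0011
which matches the target exactly.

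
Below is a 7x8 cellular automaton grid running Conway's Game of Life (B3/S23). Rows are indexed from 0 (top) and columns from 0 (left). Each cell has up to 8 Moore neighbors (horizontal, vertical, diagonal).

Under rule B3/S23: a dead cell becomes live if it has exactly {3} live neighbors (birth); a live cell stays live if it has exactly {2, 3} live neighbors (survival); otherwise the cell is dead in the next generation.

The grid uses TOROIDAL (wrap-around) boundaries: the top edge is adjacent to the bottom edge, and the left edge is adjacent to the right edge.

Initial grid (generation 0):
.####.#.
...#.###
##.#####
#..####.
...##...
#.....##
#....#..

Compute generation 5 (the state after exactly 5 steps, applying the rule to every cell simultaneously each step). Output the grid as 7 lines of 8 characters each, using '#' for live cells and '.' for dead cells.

Simulating step by step:
Generation 0 (given above): 28 live cells
Generation 1: 19 live cells
####....
........
.#......
##......
#..#....
#...####
#.####..
Generation 2: 13 live cells
#.......
#.......
##......
###.....
....###.
#.#...#.
........
Generation 3: 17 live cells
........
#......#
..#....#
#.#..#.#
#.##.##.
......##
.#.....#
Generation 4: 18 live cells
.......#
#......#
........
#.#.##..
#.####..
.##..#..
#.....##
Generation 5: 15 live cells
(generation 5 grid is the final answer)

Answer: ........
#......#
##.....#
..#..#..
#.....#.
..#..#..
##....##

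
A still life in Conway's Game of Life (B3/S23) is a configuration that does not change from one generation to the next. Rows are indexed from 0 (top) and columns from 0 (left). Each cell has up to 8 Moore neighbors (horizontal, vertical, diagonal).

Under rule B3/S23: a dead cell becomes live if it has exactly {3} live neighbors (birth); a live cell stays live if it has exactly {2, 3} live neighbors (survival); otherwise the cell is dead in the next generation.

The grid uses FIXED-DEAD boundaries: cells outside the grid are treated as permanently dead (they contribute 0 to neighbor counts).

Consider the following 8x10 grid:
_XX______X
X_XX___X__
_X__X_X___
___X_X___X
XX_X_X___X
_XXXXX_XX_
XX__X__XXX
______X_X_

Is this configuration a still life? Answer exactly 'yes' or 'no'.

Compute generation 1 and compare to generation 0 (given above):
Generation 1:
_XXX______
X__X______
_X__XXX___
XX_X_XX___
XX___X___X
_____X_X__
XX__X____X
________XX
Cell (0,3) differs: gen0=0 vs gen1=1 -> NOT a still life.

Answer: no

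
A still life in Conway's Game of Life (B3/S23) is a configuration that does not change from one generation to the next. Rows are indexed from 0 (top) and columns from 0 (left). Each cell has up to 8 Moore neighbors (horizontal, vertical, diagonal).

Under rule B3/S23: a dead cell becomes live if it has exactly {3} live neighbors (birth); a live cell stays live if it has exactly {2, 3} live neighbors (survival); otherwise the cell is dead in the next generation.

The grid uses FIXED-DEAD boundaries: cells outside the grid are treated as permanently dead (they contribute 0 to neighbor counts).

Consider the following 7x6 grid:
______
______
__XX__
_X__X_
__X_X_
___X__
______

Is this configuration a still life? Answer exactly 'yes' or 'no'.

Answer: yes

Derivation:
Compute generation 1 and compare to generation 0 (given above):
Generation 1:
______
______
__XX__
_X__X_
__X_X_
___X__
______
The grids are IDENTICAL -> still life.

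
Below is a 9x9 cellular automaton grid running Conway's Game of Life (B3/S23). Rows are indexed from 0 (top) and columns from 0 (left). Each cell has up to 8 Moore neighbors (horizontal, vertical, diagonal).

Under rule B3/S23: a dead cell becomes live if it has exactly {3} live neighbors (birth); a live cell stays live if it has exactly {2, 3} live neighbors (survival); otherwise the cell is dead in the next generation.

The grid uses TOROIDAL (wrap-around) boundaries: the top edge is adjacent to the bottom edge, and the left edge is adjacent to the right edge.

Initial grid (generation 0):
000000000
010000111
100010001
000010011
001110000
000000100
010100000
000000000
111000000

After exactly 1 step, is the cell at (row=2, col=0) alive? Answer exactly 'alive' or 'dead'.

Answer: dead

Derivation:
Simulating step by step:
Generation 0 (given above): 19 live cells
Generation 1: 19 live cells
001000011
000000011
000001100
100011011
000111010
000010000
000000000
100000000
010000000

Cell (2,0) at generation 1: 0 -> dead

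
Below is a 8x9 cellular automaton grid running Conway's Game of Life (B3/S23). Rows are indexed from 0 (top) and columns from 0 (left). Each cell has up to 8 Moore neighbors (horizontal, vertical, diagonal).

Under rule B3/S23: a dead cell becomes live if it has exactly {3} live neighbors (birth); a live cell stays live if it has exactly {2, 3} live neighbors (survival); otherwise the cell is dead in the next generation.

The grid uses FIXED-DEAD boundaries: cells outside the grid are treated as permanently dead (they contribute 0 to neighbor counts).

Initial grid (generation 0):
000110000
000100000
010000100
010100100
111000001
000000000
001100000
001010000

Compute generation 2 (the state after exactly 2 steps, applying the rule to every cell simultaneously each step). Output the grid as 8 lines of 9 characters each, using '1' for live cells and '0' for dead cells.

Answer: 001010000
001010000
000100000
010000000
011000000
000100000
001100000
001100000

Derivation:
Simulating step by step:
Generation 0 (given above): 16 live cells
Generation 1: 13 live cells
000110000
001110000
000000000
000000010
111000000
000100000
001100000
001000000
Generation 2: 13 live cells
(generation 2 grid is the final answer)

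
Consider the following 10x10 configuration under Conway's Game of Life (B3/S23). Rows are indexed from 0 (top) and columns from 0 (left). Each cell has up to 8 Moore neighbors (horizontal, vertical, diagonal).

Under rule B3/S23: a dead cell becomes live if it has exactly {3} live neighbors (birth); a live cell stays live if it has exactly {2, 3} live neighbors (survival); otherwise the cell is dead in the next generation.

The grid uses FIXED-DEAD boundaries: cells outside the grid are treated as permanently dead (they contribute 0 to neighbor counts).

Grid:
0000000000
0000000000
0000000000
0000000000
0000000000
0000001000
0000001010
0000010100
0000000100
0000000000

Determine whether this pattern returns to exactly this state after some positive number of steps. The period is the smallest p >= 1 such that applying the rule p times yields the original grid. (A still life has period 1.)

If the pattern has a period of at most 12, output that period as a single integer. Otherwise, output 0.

Simulating and comparing each generation to the original:
Gen 0 (original, given above): 6 live cells
Gen 1: 6 live cells, differs from original
Gen 2: 6 live cells, MATCHES original -> period = 2

Answer: 2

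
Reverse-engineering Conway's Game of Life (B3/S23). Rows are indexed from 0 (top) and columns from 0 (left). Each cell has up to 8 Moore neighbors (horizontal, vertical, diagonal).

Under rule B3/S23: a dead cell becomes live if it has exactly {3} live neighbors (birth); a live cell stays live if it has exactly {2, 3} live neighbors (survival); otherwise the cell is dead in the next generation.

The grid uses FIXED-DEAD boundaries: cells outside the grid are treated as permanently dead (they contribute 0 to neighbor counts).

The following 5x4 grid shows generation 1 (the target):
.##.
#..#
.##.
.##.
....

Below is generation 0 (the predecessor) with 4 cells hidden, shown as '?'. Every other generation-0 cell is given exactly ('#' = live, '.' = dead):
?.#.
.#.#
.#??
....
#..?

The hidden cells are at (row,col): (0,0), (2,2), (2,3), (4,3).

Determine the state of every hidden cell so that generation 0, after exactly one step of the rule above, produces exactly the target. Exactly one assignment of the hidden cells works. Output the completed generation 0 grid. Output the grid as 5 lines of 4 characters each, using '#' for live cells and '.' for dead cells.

Hidden generation-0 cells (in order): (0,0), (2,2), (2,3), (4,3).
A hidden cell only influences target cells in its own 3x3 neighborhood. Try each of the 2^4 = 16 assignments, step the completed generation 0 forward once under B3/S23, and compare with the target:
  (0,0)=. (2,2)=. (2,3)=. (4,3)=. -> step gives (0,1)='.' but target has '#' -> reject
  (0,0)=. (2,2)=. (2,3)=. (4,3)=# -> step gives (0,1)='.' but target has '#' -> reject
  (0,0)=. (2,2)=. (2,3)=# (4,3)=. -> step gives (0,1)='.' but target has '#' -> reject
  (0,0)=. (2,2)=. (2,3)=# (4,3)=# -> step gives (0,1)='.' but target has '#' -> reject
  (0,0)=. (2,2)=# (2,3)=. (4,3)=. -> step gives (0,1)='.' but target has '#' -> reject
  (0,0)=. (2,2)=# (2,3)=. (4,3)=# -> step gives (0,1)='.' but target has '#' -> reject
  (0,0)=. (2,2)=# (2,3)=# (4,3)=. -> step gives (0,1)='.' but target has '#' -> reject
  (0,0)=. (2,2)=# (2,3)=# (4,3)=# -> step gives (0,1)='.' but target has '#' -> reject
  (0,0)=# (2,2)=. (2,3)=. (4,3)=. -> step gives (1,1)='#' but target has '.' -> reject
  (0,0)=# (2,2)=. (2,3)=. (4,3)=# -> step gives (1,1)='#' but target has '.' -> reject
  (0,0)=# (2,2)=. (2,3)=# (4,3)=. -> step gives (1,1)='#' but target has '.' -> reject
  (0,0)=# (2,2)=. (2,3)=# (4,3)=# -> step gives (1,1)='#' but target has '.' -> reject
  (0,0)=# (2,2)=# (2,3)=. (4,3)=. -> step gives (3,2)='.' but target has '#' -> reject
  (0,0)=# (2,2)=# (2,3)=. (4,3)=# -> step reproduces the target at every cell -> ACCEPT
  (0,0)=# (2,2)=# (2,3)=# (4,3)=. -> step gives (2,2)='.' but target has '#' -> reject
  (0,0)=# (2,2)=# (2,3)=# (4,3)=# -> step gives (2,2)='.' but target has '#' -> reject
Unique solution: (0,0)=live, (2,2)=live, (2,3)=dead, (4,3)=live.
Check: live-neighbor counts of every cell in the completed generation 0:
1322
3452
2232
2332
0110
Applying B3/S23 to generation 0 with these counts gives:
.##.
#..#
.##.
.##.
....
which matches the target exactly.

Answer: #.#.
.#.#
.##.
....
#..#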